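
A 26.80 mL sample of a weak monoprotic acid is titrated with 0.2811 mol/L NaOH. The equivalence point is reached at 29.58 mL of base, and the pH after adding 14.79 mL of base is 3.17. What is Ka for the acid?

6.8 x 10^-4

14.79 mL is half of the equivalence volume, so this is the half-equivalence point where [HA] = [A^-].
At half-equivalence pH = pKa, so pKa = 3.17.
Ka = 10^(-3.17) = 6.8 x 10^-4.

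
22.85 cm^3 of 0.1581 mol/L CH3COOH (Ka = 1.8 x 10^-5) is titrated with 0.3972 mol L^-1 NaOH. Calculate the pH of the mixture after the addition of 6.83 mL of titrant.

Initial n(CH3COOH) = 0.1581 x 0.02285 = 0.003613 mol.
n(NaOH) added = 0.3972 x 0.006830 = 0.002713 mol, converting that many moles of CH3COOH to CH3COO-.
Remaining n(CH3COOH) = 0.0008997 mol; n(CH3COO-) = 0.002713 mol.
By Henderson-Hasselbalch, pH = pKa + log([A^-]/[HA]) = 4.74 + log(0.002713/0.0008997) = 4.74 + (+0.48) = 5.22.

5.22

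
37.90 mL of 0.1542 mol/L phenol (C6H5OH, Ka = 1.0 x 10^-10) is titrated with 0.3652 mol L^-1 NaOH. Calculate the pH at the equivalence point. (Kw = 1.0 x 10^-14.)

11.52

n(C6H5OH) = 0.1542 x 0.03790 = 0.005844 mol; V(NaOH) at equivalence = 0.005844/0.3652 = 0.01600 L.
At equivalence all the acid is converted to C6H5O-; total volume = 0.03790 + 0.01600 = 0.05390 L, so [C6H5O-] = 0.005844/0.05390 = 0.1084 M.
Kb = Kw/Ka = 1.0e-14 / 1.0 x 10^-10 = 0.000100.
[OH^-] = sqrt(Kb x [C6H5O-]) = sqrt(0.000100 x 0.1084) = 0.00329 M.
pOH = 2.48, so pH = 14.00 - 2.48 = 11.52.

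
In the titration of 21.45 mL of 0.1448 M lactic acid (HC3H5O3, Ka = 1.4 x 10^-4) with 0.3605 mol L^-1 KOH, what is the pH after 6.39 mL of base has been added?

4.31

Initial n(HC3H5O3) = 0.1448 x 0.02145 = 0.003106 mol.
n(KOH) added = 0.3605 x 0.006390 = 0.002304 mol, converting that many moles of HC3H5O3 to C3H5O3-.
Remaining n(HC3H5O3) = 0.0008024 mol; n(C3H5O3-) = 0.002304 mol.
By Henderson-Hasselbalch, pH = pKa + log([A^-]/[HA]) = 3.85 + log(0.002304/0.0008024) = 3.85 + (+0.46) = 4.31.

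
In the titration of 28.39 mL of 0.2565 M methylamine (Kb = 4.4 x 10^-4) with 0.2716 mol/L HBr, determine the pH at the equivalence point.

n(CH3NH2) = 0.2565 x 0.02839 = 0.007282 mol; V(HBr) at equivalence = 0.007282/0.2716 = 0.02681 L.
At equivalence the base is fully converted to CH3NH3+; total volume = 0.05520 L, so [CH3NH3+] = 0.007282/0.05520 = 0.1319 M.
Ka(CH3NH3+) = Kw/Kb = 1.0e-14 / 4.4 x 10^-4 = 2.27e-11.
[H^+] = sqrt(Ka x [CH3NH3+]) = sqrt(2.27e-11 x 0.1319) = 1.73e-6 M.
pH = -log(1.73e-6) = 5.76.

5.76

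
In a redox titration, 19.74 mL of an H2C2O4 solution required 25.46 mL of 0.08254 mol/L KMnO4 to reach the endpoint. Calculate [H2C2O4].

0.266 M

n(KMnO4) = 0.08254 x 0.02546 = 0.002101 mol.
From the balanced equation, 2 mol KMnO4 reacts with 5 mol H2C2O4, so n(H2C2O4) = 0.002101 x 5/2 = 0.005254 mol.
[H2C2O4] = 0.005254 / 0.01974 L = 0.266 M.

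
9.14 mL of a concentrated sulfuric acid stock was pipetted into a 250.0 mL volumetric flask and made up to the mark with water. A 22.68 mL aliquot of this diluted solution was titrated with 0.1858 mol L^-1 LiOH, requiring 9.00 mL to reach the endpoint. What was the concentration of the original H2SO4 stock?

n(LiOH) = 0.1858 x 0.009000 = 0.001672 mol.
n(H2SO4) in the aliquot = 0.001672 x 1/2 = 0.0008361 mol.
[diluted H2SO4] = 0.0008361 / 0.02268 = 0.03687 M.
Dilution factor = 250.0/9.140 = 27.35, so [stock] = 0.03687 x 27.35 = 1.01 M.

1.01 M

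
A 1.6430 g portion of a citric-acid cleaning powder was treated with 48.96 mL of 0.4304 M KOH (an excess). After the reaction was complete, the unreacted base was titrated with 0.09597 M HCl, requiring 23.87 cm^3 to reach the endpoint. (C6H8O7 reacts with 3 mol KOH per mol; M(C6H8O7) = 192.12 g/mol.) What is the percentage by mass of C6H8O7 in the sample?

Total n(KOH) added = 0.4304 x 0.04896 = 0.02107 mol.
n(HCl) used = 0.09597 x 0.02387 = 0.002291 mol, which equals the excess n(KOH).
So n(KOH) consumed by the sample = 0.02107 - 0.002291 = 0.01878 mol.
n(C6H8O7) = 0.01878 / 3 = 0.006261 mol.
mass C6H8O7 = 0.006261 x 192.12 = 1.203 g, so %C6H8O7 = 1.203/1.6430 x 100 = 73.2%.

73.2%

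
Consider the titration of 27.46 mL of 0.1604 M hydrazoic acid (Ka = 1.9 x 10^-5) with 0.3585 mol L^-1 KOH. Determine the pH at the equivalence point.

8.88

n(HN3) = 0.1604 x 0.02746 = 0.004405 mol; V(KOH) at equivalence = 0.004405/0.3585 = 0.01229 L.
At equivalence all the acid is converted to N3-; total volume = 0.02746 + 0.01229 = 0.03975 L, so [N3-] = 0.004405/0.03975 = 0.1108 M.
Kb = Kw/Ka = 1.0e-14 / 1.9 x 10^-5 = 5.26e-10.
[OH^-] = sqrt(Kb x [N3-]) = sqrt(5.26e-10 x 0.1108) = 7.64e-6 M.
pOH = 5.12, so pH = 14.00 - 5.12 = 8.88.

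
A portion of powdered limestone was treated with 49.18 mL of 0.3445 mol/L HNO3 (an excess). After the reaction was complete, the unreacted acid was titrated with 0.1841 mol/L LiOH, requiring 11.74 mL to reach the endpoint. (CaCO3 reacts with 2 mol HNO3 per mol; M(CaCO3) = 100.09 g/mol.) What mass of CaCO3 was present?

0.740 g

Total n(HNO3) added = 0.3445 x 0.04918 = 0.01694 mol.
n(LiOH) used = 0.1841 x 0.01174 = 0.002161 mol, which equals the excess n(HNO3).
So n(HNO3) consumed by the sample = 0.01694 - 0.002161 = 0.01478 mol.
n(CaCO3) = 0.01478 / 2 = 0.007391 mol.
mass = 0.007391 mol x 100.09 g/mol = 0.740 g.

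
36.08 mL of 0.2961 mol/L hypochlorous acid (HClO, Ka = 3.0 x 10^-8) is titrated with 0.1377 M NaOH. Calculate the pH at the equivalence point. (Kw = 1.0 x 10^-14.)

n(HClO) = 0.2961 x 0.03608 = 0.01068 mol; V(NaOH) at equivalence = 0.01068/0.1377 = 0.07758 L.
At equivalence all the acid is converted to ClO-; total volume = 0.03608 + 0.07758 = 0.1137 L, so [ClO-] = 0.01068/0.1137 = 0.09399 M.
Kb = Kw/Ka = 1.0e-14 / 3.0 x 10^-8 = 3.33e-7.
[OH^-] = sqrt(Kb x [ClO-]) = sqrt(3.33e-7 x 0.09399) = 0.000177 M.
pOH = 3.75, so pH = 14.00 - 3.75 = 10.25.

10.25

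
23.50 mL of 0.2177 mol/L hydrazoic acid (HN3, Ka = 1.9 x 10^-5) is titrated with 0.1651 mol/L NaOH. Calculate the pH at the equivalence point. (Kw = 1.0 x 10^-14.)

n(HN3) = 0.2177 x 0.02350 = 0.005116 mol; V(NaOH) at equivalence = 0.005116/0.1651 = 0.03099 L.
At equivalence all the acid is converted to N3-; total volume = 0.02350 + 0.03099 = 0.05449 L, so [N3-] = 0.005116/0.05449 = 0.09389 M.
Kb = Kw/Ka = 1.0e-14 / 1.9 x 10^-5 = 5.26e-10.
[OH^-] = sqrt(Kb x [N3-]) = sqrt(5.26e-10 x 0.09389) = 7.03e-6 M.
pOH = 5.15, so pH = 14.00 - 5.15 = 8.85.

8.85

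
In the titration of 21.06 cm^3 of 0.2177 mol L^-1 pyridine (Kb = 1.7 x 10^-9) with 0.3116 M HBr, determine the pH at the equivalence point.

n(C5H5N) = 0.2177 x 0.02106 = 0.004585 mol; V(HBr) at equivalence = 0.004585/0.3116 = 0.01471 L.
At equivalence the base is fully converted to C5H5NH+; total volume = 0.03577 L, so [C5H5NH+] = 0.004585/0.03577 = 0.1282 M.
Ka(C5H5NH+) = Kw/Kb = 1.0e-14 / 1.7 x 10^-9 = 5.88e-6.
[H^+] = sqrt(Ka x [C5H5NH+]) = sqrt(5.88e-6 x 0.1282) = 0.000868 M.
pH = -log(0.000868) = 3.06.

3.06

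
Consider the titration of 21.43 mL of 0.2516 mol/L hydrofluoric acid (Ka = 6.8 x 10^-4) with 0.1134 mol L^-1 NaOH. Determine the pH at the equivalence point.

n(HF) = 0.2516 x 0.02143 = 0.005392 mol; V(NaOH) at equivalence = 0.005392/0.1134 = 0.04755 L.
At equivalence all the acid is converted to F-; total volume = 0.02143 + 0.04755 = 0.06898 L, so [F-] = 0.005392/0.06898 = 0.07817 M.
Kb = Kw/Ka = 1.0e-14 / 6.8 x 10^-4 = 1.47e-11.
[OH^-] = sqrt(Kb x [F-]) = sqrt(1.47e-11 x 0.07817) = 1.07e-6 M.
pOH = 5.97, so pH = 14.00 - 5.97 = 8.03.

8.03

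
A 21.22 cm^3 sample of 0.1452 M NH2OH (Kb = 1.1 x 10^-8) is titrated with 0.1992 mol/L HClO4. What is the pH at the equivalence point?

3.56

n(NH2OH) = 0.1452 x 0.02122 = 0.003081 mol; V(HClO4) at equivalence = 0.003081/0.1992 = 0.01547 L.
At equivalence the base is fully converted to NH3OH+; total volume = 0.03669 L, so [NH3OH+] = 0.003081/0.03669 = 0.08398 M.
Ka(NH3OH+) = Kw/Kb = 1.0e-14 / 1.1 x 10^-8 = 9.09e-7.
[H^+] = sqrt(Ka x [NH3OH+]) = sqrt(9.09e-7 x 0.08398) = 0.000276 M.
pH = -log(0.000276) = 3.56.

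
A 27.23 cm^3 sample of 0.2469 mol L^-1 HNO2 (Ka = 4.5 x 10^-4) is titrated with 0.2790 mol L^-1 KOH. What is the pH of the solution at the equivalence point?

8.23

n(HNO2) = 0.2469 x 0.02723 = 0.006723 mol; V(KOH) at equivalence = 0.006723/0.2790 = 0.02410 L.
At equivalence all the acid is converted to NO2-; total volume = 0.02723 + 0.02410 = 0.05133 L, so [NO2-] = 0.006723/0.05133 = 0.1310 M.
Kb = Kw/Ka = 1.0e-14 / 4.5 x 10^-4 = 2.22e-11.
[OH^-] = sqrt(Kb x [NO2-]) = sqrt(2.22e-11 x 0.1310) = 1.71e-6 M.
pOH = 5.77, so pH = 14.00 - 5.77 = 8.23.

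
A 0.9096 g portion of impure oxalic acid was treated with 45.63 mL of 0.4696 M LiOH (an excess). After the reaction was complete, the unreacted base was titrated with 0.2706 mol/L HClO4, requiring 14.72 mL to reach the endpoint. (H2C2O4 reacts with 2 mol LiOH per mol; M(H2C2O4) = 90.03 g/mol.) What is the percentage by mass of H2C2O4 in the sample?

Total n(LiOH) added = 0.4696 x 0.04563 = 0.02143 mol.
n(HClO4) used = 0.2706 x 0.01472 = 0.003983 mol, which equals the excess n(LiOH).
So n(LiOH) consumed by the sample = 0.02143 - 0.003983 = 0.01744 mol.
n(H2C2O4) = 0.01744 / 2 = 0.008722 mol.
mass H2C2O4 = 0.008722 x 90.03 = 0.7853 g, so %H2C2O4 = 0.7853/0.9096 x 100 = 86.3%.

86.3%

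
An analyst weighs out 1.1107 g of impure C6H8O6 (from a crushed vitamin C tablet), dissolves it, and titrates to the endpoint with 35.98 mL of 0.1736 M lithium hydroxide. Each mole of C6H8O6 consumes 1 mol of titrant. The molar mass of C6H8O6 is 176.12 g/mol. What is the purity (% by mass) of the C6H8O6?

99.0%

n(LiOH) = 0.1736 x 0.03598 = 0.006246 mol.
n(C6H8O6) = 0.006246 / 1 = 0.006246 mol.
mass of C6H8O6 = 0.006246 x 176.12 = 1.100 g.
% purity = 1.100 / 1.1107 x 100 = 99.0%.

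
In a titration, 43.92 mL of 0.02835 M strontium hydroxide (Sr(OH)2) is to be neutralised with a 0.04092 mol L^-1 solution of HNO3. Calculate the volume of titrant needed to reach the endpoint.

60.9 mL

n(Sr(OH)2) = 0.02835 mol/L x 0.04392 L = 0.001245 mol.
The neutralisation is 1 Sr(OH)2 : 2 HNO3, so n(HNO3) = 0.001245 x 2/1 = 0.002490 mol.
V(HNO3) = 0.002490 / 0.04092 = 0.06086 L = 60.9 mL.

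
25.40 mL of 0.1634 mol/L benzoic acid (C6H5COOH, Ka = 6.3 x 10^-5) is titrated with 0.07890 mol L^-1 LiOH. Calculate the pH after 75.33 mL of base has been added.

n(acid) = 0.1634 x 0.02540 = 0.004150 mol; n(LiOH) added = 0.07890 x 0.07533 = 0.005944 mol.
Base is in excess by 0.005944 - 0.004150 = 0.001793 mol in a total volume of 0.1007 L.
[OH^-] = 0.001793/0.1007 = 0.01780 M, so pOH = 1.75 and pH = 14.00 - 1.75 = 12.25.

12.25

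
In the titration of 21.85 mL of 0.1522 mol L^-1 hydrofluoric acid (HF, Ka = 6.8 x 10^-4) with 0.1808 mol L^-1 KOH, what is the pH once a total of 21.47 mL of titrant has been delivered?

n(acid) = 0.1522 x 0.02185 = 0.003326 mol; n(KOH) added = 0.1808 x 0.02147 = 0.003882 mol.
Base is in excess by 0.003882 - 0.003326 = 0.0005562 mol in a total volume of 0.04332 L.
[OH^-] = 0.0005562/0.04332 = 0.01284 M, so pOH = 1.89 and pH = 14.00 - 1.89 = 12.11.

12.11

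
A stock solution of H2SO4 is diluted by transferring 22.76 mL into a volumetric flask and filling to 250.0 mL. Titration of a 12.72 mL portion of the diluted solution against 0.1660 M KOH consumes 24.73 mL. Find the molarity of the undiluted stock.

n(KOH) = 0.1660 x 0.02473 = 0.004105 mol.
n(H2SO4) in the aliquot = 0.004105 x 1/2 = 0.002053 mol.
[diluted H2SO4] = 0.002053 / 0.01272 = 0.1614 M.
Dilution factor = 250.0/22.76 = 10.98, so [stock] = 0.1614 x 10.98 = 1.77 M.

1.77 M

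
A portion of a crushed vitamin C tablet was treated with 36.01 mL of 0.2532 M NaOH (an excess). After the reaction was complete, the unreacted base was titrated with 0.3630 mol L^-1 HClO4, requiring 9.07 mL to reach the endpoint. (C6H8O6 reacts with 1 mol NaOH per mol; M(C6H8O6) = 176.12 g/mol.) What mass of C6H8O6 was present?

Total n(NaOH) added = 0.2532 x 0.03601 = 0.009118 mol.
n(HClO4) used = 0.3630 x 0.009070 = 0.003292 mol, which equals the excess n(NaOH).
So n(NaOH) consumed by the sample = 0.009118 - 0.003292 = 0.005825 mol.
n(C6H8O6) = 0.005825 / 1 = 0.005825 mol.
mass = 0.005825 mol x 176.12 g/mol = 1.03 g.

1.03 g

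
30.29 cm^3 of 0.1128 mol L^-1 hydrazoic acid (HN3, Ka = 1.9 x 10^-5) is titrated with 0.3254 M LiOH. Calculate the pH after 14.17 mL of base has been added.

n(acid) = 0.1128 x 0.03029 = 0.003417 mol; n(LiOH) added = 0.3254 x 0.01417 = 0.004611 mol.
Base is in excess by 0.004611 - 0.003417 = 0.001194 mol in a total volume of 0.04446 L.
[OH^-] = 0.001194/0.04446 = 0.02686 M, so pOH = 1.57 and pH = 14.00 - 1.57 = 12.43.

12.43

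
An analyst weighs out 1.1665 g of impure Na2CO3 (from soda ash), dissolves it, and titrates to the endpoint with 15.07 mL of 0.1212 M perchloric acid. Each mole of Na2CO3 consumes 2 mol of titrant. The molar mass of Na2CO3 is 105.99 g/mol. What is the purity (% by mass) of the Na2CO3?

n(HClO4) = 0.1212 x 0.01507 = 0.001826 mol.
n(Na2CO3) = 0.001826 / 2 = 0.0009132 mol.
mass of Na2CO3 = 0.0009132 x 105.99 = 0.09679 g.
% purity = 0.09679 / 1.1665 x 100 = 8.30%.

8.30%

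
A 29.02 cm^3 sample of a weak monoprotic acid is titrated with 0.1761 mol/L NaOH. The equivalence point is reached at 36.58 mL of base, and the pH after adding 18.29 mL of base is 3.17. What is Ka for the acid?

6.8 x 10^-4

18.29 mL is half of the equivalence volume, so this is the half-equivalence point where [HA] = [A^-].
At half-equivalence pH = pKa, so pKa = 3.17.
Ka = 10^(-3.17) = 6.8 x 10^-4.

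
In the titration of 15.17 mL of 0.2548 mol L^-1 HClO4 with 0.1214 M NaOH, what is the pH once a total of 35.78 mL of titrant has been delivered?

n(acid) = 0.2548 x 0.01517 = 0.003865 mol; n(NaOH) added = 0.1214 x 0.03578 = 0.004344 mol.
Base is in excess by 0.004344 - 0.003865 = 0.0004784 mol in a total volume of 0.05095 L.
[OH^-] = 0.0004784/0.05095 = 0.009389 M, so pOH = 2.03 and pH = 14.00 - 2.03 = 11.97.

11.97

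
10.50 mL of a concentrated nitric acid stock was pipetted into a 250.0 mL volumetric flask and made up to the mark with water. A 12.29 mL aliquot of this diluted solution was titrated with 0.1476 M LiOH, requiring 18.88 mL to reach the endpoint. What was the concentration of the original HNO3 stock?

5.40 M

n(LiOH) = 0.1476 x 0.01888 = 0.002787 mol.
n(HNO3) in the aliquot = 0.002787 mol.
[diluted HNO3] = 0.002787 / 0.01229 = 0.2267 M.
Dilution factor = 250.0/10.50 = 23.81, so [stock] = 0.2267 x 23.81 = 5.40 M.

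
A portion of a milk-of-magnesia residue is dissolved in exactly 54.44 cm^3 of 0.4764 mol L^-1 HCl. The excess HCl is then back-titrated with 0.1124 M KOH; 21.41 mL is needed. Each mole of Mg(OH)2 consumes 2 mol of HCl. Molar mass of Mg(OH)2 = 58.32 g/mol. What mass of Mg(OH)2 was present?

0.686 g

Total n(HCl) added = 0.4764 x 0.05444 = 0.02594 mol.
n(KOH) used = 0.1124 x 0.02141 = 0.002406 mol, which equals the excess n(HCl).
So n(HCl) consumed by the sample = 0.02594 - 0.002406 = 0.02353 mol.
n(Mg(OH)2) = 0.02353 / 2 = 0.01176 mol.
mass = 0.01176 mol x 58.32 g/mol = 0.686 g.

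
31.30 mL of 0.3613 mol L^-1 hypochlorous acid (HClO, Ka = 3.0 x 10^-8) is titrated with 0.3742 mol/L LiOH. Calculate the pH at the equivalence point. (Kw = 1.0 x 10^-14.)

n(HClO) = 0.3613 x 0.03130 = 0.01131 mol; V(LiOH) at equivalence = 0.01131/0.3742 = 0.03022 L.
At equivalence all the acid is converted to ClO-; total volume = 0.03130 + 0.03022 = 0.06152 L, so [ClO-] = 0.01131/0.06152 = 0.1838 M.
Kb = Kw/Ka = 1.0e-14 / 3.0 x 10^-8 = 3.33e-7.
[OH^-] = sqrt(Kb x [ClO-]) = sqrt(3.33e-7 x 0.1838) = 0.000248 M.
pOH = 3.61, so pH = 14.00 - 3.61 = 10.39.

10.39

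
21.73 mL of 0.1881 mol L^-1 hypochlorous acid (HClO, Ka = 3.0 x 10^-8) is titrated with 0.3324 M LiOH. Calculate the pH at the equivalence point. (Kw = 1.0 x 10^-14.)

n(HClO) = 0.1881 x 0.02173 = 0.004087 mol; V(LiOH) at equivalence = 0.004087/0.3324 = 0.01230 L.
At equivalence all the acid is converted to ClO-; total volume = 0.02173 + 0.01230 = 0.03403 L, so [ClO-] = 0.004087/0.03403 = 0.1201 M.
Kb = Kw/Ka = 1.0e-14 / 3.0 x 10^-8 = 3.33e-7.
[OH^-] = sqrt(Kb x [ClO-]) = sqrt(3.33e-7 x 0.1201) = 0.000200 M.
pOH = 3.70, so pH = 14.00 - 3.70 = 10.30.

10.30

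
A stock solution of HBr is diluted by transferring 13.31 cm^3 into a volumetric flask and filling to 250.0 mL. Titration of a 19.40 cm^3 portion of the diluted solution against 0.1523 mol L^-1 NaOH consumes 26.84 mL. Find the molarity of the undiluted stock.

n(NaOH) = 0.1523 x 0.02684 = 0.004088 mol.
n(HBr) in the aliquot = 0.004088 mol.
[diluted HBr] = 0.004088 / 0.01940 = 0.2107 M.
Dilution factor = 250.0/13.31 = 18.78, so [stock] = 0.2107 x 18.78 = 3.96 M.

3.96 M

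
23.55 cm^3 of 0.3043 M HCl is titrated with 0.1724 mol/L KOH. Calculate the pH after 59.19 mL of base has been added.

12.56

n(acid) = 0.3043 x 0.02355 = 0.007166 mol; n(KOH) added = 0.1724 x 0.05919 = 0.01020 mol.
Base is in excess by 0.01020 - 0.007166 = 0.003038 mol in a total volume of 0.08274 L.
[OH^-] = 0.003038/0.08274 = 0.03672 M, so pOH = 1.44 and pH = 14.00 - 1.44 = 12.56.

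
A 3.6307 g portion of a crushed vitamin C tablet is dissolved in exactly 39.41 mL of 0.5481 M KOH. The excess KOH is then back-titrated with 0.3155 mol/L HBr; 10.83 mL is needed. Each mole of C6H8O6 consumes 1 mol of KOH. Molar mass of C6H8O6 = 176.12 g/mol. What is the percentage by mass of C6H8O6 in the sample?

Total n(KOH) added = 0.5481 x 0.03941 = 0.02160 mol.
n(HBr) used = 0.3155 x 0.01083 = 0.003417 mol, which equals the excess n(KOH).
So n(KOH) consumed by the sample = 0.02160 - 0.003417 = 0.01818 mol.
n(C6H8O6) = 0.01818 / 1 = 0.01818 mol.
mass C6H8O6 = 0.01818 x 176.12 = 3.203 g, so %C6H8O6 = 3.203/3.6307 x 100 = 88.2%.

88.2%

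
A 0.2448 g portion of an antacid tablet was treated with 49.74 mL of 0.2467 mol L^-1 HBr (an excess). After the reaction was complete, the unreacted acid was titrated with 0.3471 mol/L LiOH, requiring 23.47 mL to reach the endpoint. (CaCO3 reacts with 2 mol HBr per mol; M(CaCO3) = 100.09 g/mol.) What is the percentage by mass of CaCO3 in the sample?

Total n(HBr) added = 0.2467 x 0.04974 = 0.01227 mol.
n(LiOH) used = 0.3471 x 0.02347 = 0.008146 mol, which equals the excess n(HBr).
So n(HBr) consumed by the sample = 0.01227 - 0.008146 = 0.004124 mol.
n(CaCO3) = 0.004124 / 2 = 0.002062 mol.
mass CaCO3 = 0.002062 x 100.09 = 0.2064 g, so %CaCO3 = 0.2064/0.2448 x 100 = 84.3%.

84.3%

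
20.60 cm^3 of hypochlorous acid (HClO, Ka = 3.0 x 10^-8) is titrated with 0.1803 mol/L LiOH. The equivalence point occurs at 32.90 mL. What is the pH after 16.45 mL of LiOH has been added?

7.52

16.45 mL is exactly half the equivalence volume (32.90/2), i.e. the half-equivalence point.
There, n(HA) = n(A^-), so pH = pKa = -log(3.0 x 10^-8) = 7.52.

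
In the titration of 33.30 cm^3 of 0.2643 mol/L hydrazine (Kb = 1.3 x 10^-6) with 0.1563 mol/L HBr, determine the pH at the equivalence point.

4.56

n(N2H4) = 0.2643 x 0.03330 = 0.008801 mol; V(HBr) at equivalence = 0.008801/0.1563 = 0.05631 L.
At equivalence the base is fully converted to N2H5+; total volume = 0.08961 L, so [N2H5+] = 0.008801/0.08961 = 0.09822 M.
Ka(N2H5+) = Kw/Kb = 1.0e-14 / 1.3 x 10^-6 = 7.69e-9.
[H^+] = sqrt(Ka x [N2H5+]) = sqrt(7.69e-9 x 0.09822) = 2.75e-5 M.
pH = -log(2.75e-5) = 4.56.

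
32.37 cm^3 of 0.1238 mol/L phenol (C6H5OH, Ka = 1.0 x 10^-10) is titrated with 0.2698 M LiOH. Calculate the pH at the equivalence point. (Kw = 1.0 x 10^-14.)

11.46

n(C6H5OH) = 0.1238 x 0.03237 = 0.004007 mol; V(LiOH) at equivalence = 0.004007/0.2698 = 0.01485 L.
At equivalence all the acid is converted to C6H5O-; total volume = 0.03237 + 0.01485 = 0.04722 L, so [C6H5O-] = 0.004007/0.04722 = 0.08486 M.
Kb = Kw/Ka = 1.0e-14 / 1.0 x 10^-10 = 0.000100.
[OH^-] = sqrt(Kb x [C6H5O-]) = sqrt(0.000100 x 0.08486) = 0.00291 M.
pOH = 2.54, so pH = 14.00 - 2.54 = 11.46.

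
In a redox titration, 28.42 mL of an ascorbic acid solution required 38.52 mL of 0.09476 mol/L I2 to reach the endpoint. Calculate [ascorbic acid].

0.128 M

n(I2) = 0.09476 x 0.03852 = 0.003650 mol.
From the balanced equation, 1 mol I2 reacts with 1 mol ascorbic acid, so n(ascorbic acid) = 0.003650 x 1/1 = 0.003650 mol.
[ascorbic acid] = 0.003650 / 0.02842 L = 0.128 M.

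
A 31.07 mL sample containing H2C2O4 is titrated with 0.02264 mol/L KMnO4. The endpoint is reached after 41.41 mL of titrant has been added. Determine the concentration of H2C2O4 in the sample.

0.0754 M

n(KMnO4) = 0.02264 x 0.04141 = 0.0009375 mol.
From the balanced equation, 2 mol KMnO4 reacts with 5 mol H2C2O4, so n(H2C2O4) = 0.0009375 x 5/2 = 0.002344 mol.
[H2C2O4] = 0.002344 / 0.03107 L = 0.0754 M.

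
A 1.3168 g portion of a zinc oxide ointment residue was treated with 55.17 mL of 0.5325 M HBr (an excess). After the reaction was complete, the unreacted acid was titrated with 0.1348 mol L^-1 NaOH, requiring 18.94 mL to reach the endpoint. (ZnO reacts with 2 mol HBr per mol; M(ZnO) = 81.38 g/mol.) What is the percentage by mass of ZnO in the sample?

82.9%

Total n(HBr) added = 0.5325 x 0.05517 = 0.02938 mol.
n(NaOH) used = 0.1348 x 0.01894 = 0.002553 mol, which equals the excess n(HBr).
So n(HBr) consumed by the sample = 0.02938 - 0.002553 = 0.02682 mol.
n(ZnO) = 0.02682 / 2 = 0.01341 mol.
mass ZnO = 0.01341 x 81.38 = 1.092 g, so %ZnO = 1.092/1.3168 x 100 = 82.9%.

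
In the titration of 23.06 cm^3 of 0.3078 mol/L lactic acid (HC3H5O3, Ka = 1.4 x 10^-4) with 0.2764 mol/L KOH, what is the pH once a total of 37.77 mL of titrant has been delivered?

12.74

n(acid) = 0.3078 x 0.02306 = 0.007098 mol; n(KOH) added = 0.2764 x 0.03777 = 0.01044 mol.
Base is in excess by 0.01044 - 0.007098 = 0.003342 mol in a total volume of 0.06083 L.
[OH^-] = 0.003342/0.06083 = 0.05494 M, so pOH = 1.26 and pH = 14.00 - 1.26 = 12.74.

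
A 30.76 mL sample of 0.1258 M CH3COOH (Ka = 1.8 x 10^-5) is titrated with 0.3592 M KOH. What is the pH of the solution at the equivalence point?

8.86

n(CH3COOH) = 0.1258 x 0.03076 = 0.003870 mol; V(KOH) at equivalence = 0.003870/0.3592 = 0.01077 L.
At equivalence all the acid is converted to CH3COO-; total volume = 0.03076 + 0.01077 = 0.04153 L, so [CH3COO-] = 0.003870/0.04153 = 0.09317 M.
Kb = Kw/Ka = 1.0e-14 / 1.8 x 10^-5 = 5.56e-10.
[OH^-] = sqrt(Kb x [CH3COO-]) = sqrt(5.56e-10 x 0.09317) = 7.19e-6 M.
pOH = 5.14, so pH = 14.00 - 5.14 = 8.86.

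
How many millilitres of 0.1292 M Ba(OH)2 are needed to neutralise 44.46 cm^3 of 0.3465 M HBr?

59.6 mL

n(HBr) = 0.3465 mol/L x 0.04446 L = 0.01541 mol.
The neutralisation is 2 HBr : 1 Ba(OH)2, so n(Ba(OH)2) = 0.01541 x 1/2 = 0.007703 mol.
V(Ba(OH)2) = 0.007703 / 0.1292 = 0.05962 L = 59.6 mL.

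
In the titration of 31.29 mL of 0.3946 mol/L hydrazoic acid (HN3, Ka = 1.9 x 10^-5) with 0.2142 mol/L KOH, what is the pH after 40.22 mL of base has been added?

Initial n(HN3) = 0.3946 x 0.03129 = 0.01235 mol.
n(KOH) added = 0.2142 x 0.04022 = 0.008615 mol, converting that many moles of HN3 to N3-.
Remaining n(HN3) = 0.003732 mol; n(N3-) = 0.008615 mol.
By Henderson-Hasselbalch, pH = pKa + log([A^-]/[HA]) = 4.72 + log(0.008615/0.003732) = 4.72 + (+0.36) = 5.08.

5.08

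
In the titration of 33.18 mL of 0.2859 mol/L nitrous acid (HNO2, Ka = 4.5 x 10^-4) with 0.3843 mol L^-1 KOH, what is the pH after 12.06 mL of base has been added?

3.33

Initial n(HNO2) = 0.2859 x 0.03318 = 0.009486 mol.
n(KOH) added = 0.3843 x 0.01206 = 0.004635 mol, converting that many moles of HNO2 to NO2-.
Remaining n(HNO2) = 0.004852 mol; n(NO2-) = 0.004635 mol.
By Henderson-Hasselbalch, pH = pKa + log([A^-]/[HA]) = 3.35 + log(0.004635/0.004852) = 3.35 + (-0.02) = 3.33.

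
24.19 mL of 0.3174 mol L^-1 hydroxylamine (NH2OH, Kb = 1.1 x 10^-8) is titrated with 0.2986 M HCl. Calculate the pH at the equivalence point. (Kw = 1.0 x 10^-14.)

3.43

n(NH2OH) = 0.3174 x 0.02419 = 0.007678 mol; V(HCl) at equivalence = 0.007678/0.2986 = 0.02571 L.
At equivalence the base is fully converted to NH3OH+; total volume = 0.04990 L, so [NH3OH+] = 0.007678/0.04990 = 0.1539 M.
Ka(NH3OH+) = Kw/Kb = 1.0e-14 / 1.1 x 10^-8 = 9.09e-7.
[H^+] = sqrt(Ka x [NH3OH+]) = sqrt(9.09e-7 x 0.1539) = 0.000374 M.
pH = -log(0.000374) = 3.43.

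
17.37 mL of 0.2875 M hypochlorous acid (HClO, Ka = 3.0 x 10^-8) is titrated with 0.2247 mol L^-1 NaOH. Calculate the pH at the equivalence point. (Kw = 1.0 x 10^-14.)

n(HClO) = 0.2875 x 0.01737 = 0.004994 mol; V(NaOH) at equivalence = 0.004994/0.2247 = 0.02222 L.
At equivalence all the acid is converted to ClO-; total volume = 0.01737 + 0.02222 = 0.03959 L, so [ClO-] = 0.004994/0.03959 = 0.1261 M.
Kb = Kw/Ka = 1.0e-14 / 3.0 x 10^-8 = 3.33e-7.
[OH^-] = sqrt(Kb x [ClO-]) = sqrt(3.33e-7 x 0.1261) = 0.000205 M.
pOH = 3.69, so pH = 14.00 - 3.69 = 10.31.

10.31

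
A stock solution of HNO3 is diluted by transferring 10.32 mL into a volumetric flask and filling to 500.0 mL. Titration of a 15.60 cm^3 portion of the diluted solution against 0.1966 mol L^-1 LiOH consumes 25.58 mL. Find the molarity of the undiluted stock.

n(LiOH) = 0.1966 x 0.02558 = 0.005029 mol.
n(HNO3) in the aliquot = 0.005029 mol.
[diluted HNO3] = 0.005029 / 0.01560 = 0.3224 M.
Dilution factor = 500.0/10.32 = 48.45, so [stock] = 0.3224 x 48.45 = 15.6 M.

15.6 M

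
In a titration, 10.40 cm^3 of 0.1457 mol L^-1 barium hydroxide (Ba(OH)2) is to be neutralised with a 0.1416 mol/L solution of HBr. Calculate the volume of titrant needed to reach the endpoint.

21.4 mL

n(Ba(OH)2) = 0.1457 mol/L x 0.01040 L = 0.001515 mol.
The neutralisation is 1 Ba(OH)2 : 2 HBr, so n(HBr) = 0.001515 x 2/1 = 0.003031 mol.
V(HBr) = 0.003031 / 0.1416 = 0.02140 L = 21.4 mL.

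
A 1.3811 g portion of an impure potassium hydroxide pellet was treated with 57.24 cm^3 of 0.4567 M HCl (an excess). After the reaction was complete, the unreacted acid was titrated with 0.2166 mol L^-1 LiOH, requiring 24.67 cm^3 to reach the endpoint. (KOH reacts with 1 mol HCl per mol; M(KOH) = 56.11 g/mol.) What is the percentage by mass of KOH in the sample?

Total n(HCl) added = 0.4567 x 0.05724 = 0.02614 mol.
n(LiOH) used = 0.2166 x 0.02467 = 0.005344 mol, which equals the excess n(HCl).
So n(HCl) consumed by the sample = 0.02614 - 0.005344 = 0.02080 mol.
n(KOH) = 0.02080 / 1 = 0.02080 mol.
mass KOH = 0.02080 x 56.11 = 1.167 g, so %KOH = 1.167/1.3811 x 100 = 84.5%.

84.5%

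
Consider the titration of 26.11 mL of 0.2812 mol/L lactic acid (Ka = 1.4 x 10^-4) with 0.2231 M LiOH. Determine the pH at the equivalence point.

n(HC3H5O3) = 0.2812 x 0.02611 = 0.007342 mol; V(LiOH) at equivalence = 0.007342/0.2231 = 0.03291 L.
At equivalence all the acid is converted to C3H5O3-; total volume = 0.02611 + 0.03291 = 0.05902 L, so [C3H5O3-] = 0.007342/0.05902 = 0.1244 M.
Kb = Kw/Ka = 1.0e-14 / 1.4 x 10^-4 = 7.14e-11.
[OH^-] = sqrt(Kb x [C3H5O3-]) = sqrt(7.14e-11 x 0.1244) = 2.98e-6 M.
pOH = 5.53, so pH = 14.00 - 5.53 = 8.47.

8.47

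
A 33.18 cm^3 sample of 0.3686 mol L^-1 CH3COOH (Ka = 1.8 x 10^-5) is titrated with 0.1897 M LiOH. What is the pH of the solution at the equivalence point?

n(CH3COOH) = 0.3686 x 0.03318 = 0.01223 mol; V(LiOH) at equivalence = 0.01223/0.1897 = 0.06447 L.
At equivalence all the acid is converted to CH3COO-; total volume = 0.03318 + 0.06447 = 0.09765 L, so [CH3COO-] = 0.01223/0.09765 = 0.1252 M.
Kb = Kw/Ka = 1.0e-14 / 1.8 x 10^-5 = 5.56e-10.
[OH^-] = sqrt(Kb x [CH3COO-]) = sqrt(5.56e-10 x 0.1252) = 8.34e-6 M.
pOH = 5.08, so pH = 14.00 - 5.08 = 8.92.

8.92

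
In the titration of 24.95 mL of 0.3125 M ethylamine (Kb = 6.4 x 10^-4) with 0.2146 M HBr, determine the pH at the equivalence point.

5.85

n(C2H5NH2) = 0.3125 x 0.02495 = 0.007797 mol; V(HBr) at equivalence = 0.007797/0.2146 = 0.03633 L.
At equivalence the base is fully converted to C2H5NH3+; total volume = 0.06128 L, so [C2H5NH3+] = 0.007797/0.06128 = 0.1272 M.
Ka(C2H5NH3+) = Kw/Kb = 1.0e-14 / 6.4 x 10^-4 = 1.56e-11.
[H^+] = sqrt(Ka x [C2H5NH3+]) = sqrt(1.56e-11 x 0.1272) = 1.41e-6 M.
pH = -log(1.41e-6) = 5.85.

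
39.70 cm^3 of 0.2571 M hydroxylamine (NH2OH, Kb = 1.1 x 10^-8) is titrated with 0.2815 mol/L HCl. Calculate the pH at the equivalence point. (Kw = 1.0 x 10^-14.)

3.46

n(NH2OH) = 0.2571 x 0.03970 = 0.01021 mol; V(HCl) at equivalence = 0.01021/0.2815 = 0.03626 L.
At equivalence the base is fully converted to NH3OH+; total volume = 0.07596 L, so [NH3OH+] = 0.01021/0.07596 = 0.1344 M.
Ka(NH3OH+) = Kw/Kb = 1.0e-14 / 1.1 x 10^-8 = 9.09e-7.
[H^+] = sqrt(Ka x [NH3OH+]) = sqrt(9.09e-7 x 0.1344) = 0.000350 M.
pH = -log(0.000350) = 3.46.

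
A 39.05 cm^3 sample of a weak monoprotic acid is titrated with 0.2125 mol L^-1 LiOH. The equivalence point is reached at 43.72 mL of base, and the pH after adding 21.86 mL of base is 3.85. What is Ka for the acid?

1.4 x 10^-4

21.86 mL is half of the equivalence volume, so this is the half-equivalence point where [HA] = [A^-].
At half-equivalence pH = pKa, so pKa = 3.85.
Ka = 10^(-3.85) = 1.4 x 10^-4.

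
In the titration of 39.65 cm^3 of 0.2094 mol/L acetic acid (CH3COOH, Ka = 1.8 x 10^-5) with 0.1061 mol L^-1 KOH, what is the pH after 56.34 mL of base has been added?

Initial n(CH3COOH) = 0.2094 x 0.03965 = 0.008303 mol.
n(KOH) added = 0.1061 x 0.05634 = 0.005978 mol, converting that many moles of CH3COOH to CH3COO-.
Remaining n(CH3COOH) = 0.002325 mol; n(CH3COO-) = 0.005978 mol.
By Henderson-Hasselbalch, pH = pKa + log([A^-]/[HA]) = 4.74 + log(0.005978/0.002325) = 4.74 + (+0.41) = 5.15.

5.15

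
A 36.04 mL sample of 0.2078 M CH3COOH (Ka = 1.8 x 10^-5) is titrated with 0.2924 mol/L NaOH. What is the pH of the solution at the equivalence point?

8.91

n(CH3COOH) = 0.2078 x 0.03604 = 0.007489 mol; V(NaOH) at equivalence = 0.007489/0.2924 = 0.02561 L.
At equivalence all the acid is converted to CH3COO-; total volume = 0.03604 + 0.02561 = 0.06165 L, so [CH3COO-] = 0.007489/0.06165 = 0.1215 M.
Kb = Kw/Ka = 1.0e-14 / 1.8 x 10^-5 = 5.56e-10.
[OH^-] = sqrt(Kb x [CH3COO-]) = sqrt(5.56e-10 x 0.1215) = 8.21e-6 M.
pOH = 5.09, so pH = 14.00 - 5.09 = 8.91.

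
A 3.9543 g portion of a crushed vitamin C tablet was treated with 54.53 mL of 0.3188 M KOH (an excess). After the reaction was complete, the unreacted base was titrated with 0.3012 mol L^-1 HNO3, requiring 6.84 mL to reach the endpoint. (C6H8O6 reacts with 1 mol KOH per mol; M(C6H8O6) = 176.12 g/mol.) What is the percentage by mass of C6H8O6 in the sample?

68.3%

Total n(KOH) added = 0.3188 x 0.05453 = 0.01738 mol.
n(HNO3) used = 0.3012 x 0.006840 = 0.002060 mol, which equals the excess n(KOH).
So n(KOH) consumed by the sample = 0.01738 - 0.002060 = 0.01532 mol.
n(C6H8O6) = 0.01532 / 1 = 0.01532 mol.
mass C6H8O6 = 0.01532 x 176.12 = 2.699 g, so %C6H8O6 = 2.699/3.9543 x 100 = 68.3%.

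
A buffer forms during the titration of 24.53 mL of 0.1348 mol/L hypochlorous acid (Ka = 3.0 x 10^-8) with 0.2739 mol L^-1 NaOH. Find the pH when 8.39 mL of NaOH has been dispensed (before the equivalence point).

7.88

Initial n(HClO) = 0.1348 x 0.02453 = 0.003307 mol.
n(NaOH) added = 0.2739 x 0.008390 = 0.002298 mol, converting that many moles of HClO to ClO-.
Remaining n(HClO) = 0.001009 mol; n(ClO-) = 0.002298 mol.
By Henderson-Hasselbalch, pH = pKa + log([A^-]/[HA]) = 7.52 + log(0.002298/0.001009) = 7.52 + (+0.36) = 7.88.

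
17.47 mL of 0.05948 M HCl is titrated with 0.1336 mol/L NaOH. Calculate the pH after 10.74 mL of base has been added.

n(acid) = 0.05948 x 0.01747 = 0.001039 mol; n(NaOH) added = 0.1336 x 0.01074 = 0.001435 mol.
Base is in excess by 0.001435 - 0.001039 = 0.0003957 mol in a total volume of 0.02821 L.
[OH^-] = 0.0003957/0.02821 = 0.01403 M, so pOH = 1.85 and pH = 14.00 - 1.85 = 12.15.

12.15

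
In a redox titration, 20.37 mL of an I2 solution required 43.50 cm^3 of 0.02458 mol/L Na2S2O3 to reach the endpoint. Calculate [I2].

n(Na2S2O3) = 0.02458 x 0.04350 = 0.001069 mol.
From the balanced equation, 2 mol Na2S2O3 reacts with 1 mol I2, so n(I2) = 0.001069 x 1/2 = 0.0005346 mol.
[I2] = 0.0005346 / 0.02037 L = 0.0262 M.

0.0262 M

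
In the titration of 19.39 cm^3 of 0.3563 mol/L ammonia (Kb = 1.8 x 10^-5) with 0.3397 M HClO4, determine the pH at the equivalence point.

n(NH3) = 0.3563 x 0.01939 = 0.006909 mol; V(HClO4) at equivalence = 0.006909/0.3397 = 0.02034 L.
At equivalence the base is fully converted to NH4+; total volume = 0.03973 L, so [NH4+] = 0.006909/0.03973 = 0.1739 M.
Ka(NH4+) = Kw/Kb = 1.0e-14 / 1.8 x 10^-5 = 5.56e-10.
[H^+] = sqrt(Ka x [NH4+]) = sqrt(5.56e-10 x 0.1739) = 9.83e-6 M.
pH = -log(9.83e-6) = 5.01.

5.01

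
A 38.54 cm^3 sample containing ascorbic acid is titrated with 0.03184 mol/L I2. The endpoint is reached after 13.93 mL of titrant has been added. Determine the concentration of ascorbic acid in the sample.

0.0115 M

n(I2) = 0.03184 x 0.01393 = 0.0004435 mol.
From the balanced equation, 1 mol I2 reacts with 1 mol ascorbic acid, so n(ascorbic acid) = 0.0004435 x 1/1 = 0.0004435 mol.
[ascorbic acid] = 0.0004435 / 0.03854 L = 0.0115 M.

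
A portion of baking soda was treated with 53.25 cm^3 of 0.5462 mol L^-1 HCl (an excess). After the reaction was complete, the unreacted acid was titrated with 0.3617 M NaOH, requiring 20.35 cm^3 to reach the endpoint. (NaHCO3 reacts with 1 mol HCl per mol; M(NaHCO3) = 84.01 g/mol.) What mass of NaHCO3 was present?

1.83 g

Total n(HCl) added = 0.5462 x 0.05325 = 0.02909 mol.
n(NaOH) used = 0.3617 x 0.02035 = 0.007361 mol, which equals the excess n(HCl).
So n(HCl) consumed by the sample = 0.02909 - 0.007361 = 0.02172 mol.
n(NaHCO3) = 0.02172 / 1 = 0.02172 mol.
mass = 0.02172 mol x 84.01 g/mol = 1.83 g.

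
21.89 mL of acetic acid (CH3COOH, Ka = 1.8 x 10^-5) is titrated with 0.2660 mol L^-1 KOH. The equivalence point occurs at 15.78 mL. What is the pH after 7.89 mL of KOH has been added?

7.89 mL is exactly half the equivalence volume (15.78/2), i.e. the half-equivalence point.
There, n(HA) = n(A^-), so pH = pKa = -log(1.8 x 10^-5) = 4.74.

4.74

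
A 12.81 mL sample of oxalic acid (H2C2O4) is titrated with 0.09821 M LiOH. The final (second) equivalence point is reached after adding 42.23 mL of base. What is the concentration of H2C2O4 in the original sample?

0.162 M

n(LiOH) = 0.09821 x 0.04223 = 0.004147 mol.
At the final (second) equivalence point, 2 mol OH^- react per mol H2C2O4, so n(H2C2O4) = 0.004147 / 2 = 0.002074 mol.
[H2C2O4] = 0.002074 / 0.01281 L = 0.162 M.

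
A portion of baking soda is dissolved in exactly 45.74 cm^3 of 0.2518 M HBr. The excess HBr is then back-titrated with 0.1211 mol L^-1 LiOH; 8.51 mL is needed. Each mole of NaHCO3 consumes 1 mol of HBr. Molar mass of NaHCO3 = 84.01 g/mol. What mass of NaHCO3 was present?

0.881 g

Total n(HBr) added = 0.2518 x 0.04574 = 0.01152 mol.
n(LiOH) used = 0.1211 x 0.008510 = 0.001031 mol, which equals the excess n(HBr).
So n(HBr) consumed by the sample = 0.01152 - 0.001031 = 0.01049 mol.
n(NaHCO3) = 0.01049 / 1 = 0.01049 mol.
mass = 0.01049 mol x 84.01 g/mol = 0.881 g.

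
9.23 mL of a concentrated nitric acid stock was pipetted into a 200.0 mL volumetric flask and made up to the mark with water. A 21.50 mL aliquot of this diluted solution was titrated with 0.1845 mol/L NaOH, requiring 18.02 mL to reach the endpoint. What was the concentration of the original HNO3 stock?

n(NaOH) = 0.1845 x 0.01802 = 0.003325 mol.
n(HNO3) in the aliquot = 0.003325 mol.
[diluted HNO3] = 0.003325 / 0.02150 = 0.1546 M.
Dilution factor = 200.0/9.230 = 21.67, so [stock] = 0.1546 x 21.67 = 3.35 M.

3.35 M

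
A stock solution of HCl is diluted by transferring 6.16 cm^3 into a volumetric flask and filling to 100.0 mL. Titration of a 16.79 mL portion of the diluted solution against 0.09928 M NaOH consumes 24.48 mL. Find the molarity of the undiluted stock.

n(NaOH) = 0.09928 x 0.02448 = 0.002430 mol.
n(HCl) in the aliquot = 0.002430 mol.
[diluted HCl] = 0.002430 / 0.01679 = 0.1448 M.
Dilution factor = 100.0/6.160 = 16.23, so [stock] = 0.1448 x 16.23 = 2.35 M.

2.35 M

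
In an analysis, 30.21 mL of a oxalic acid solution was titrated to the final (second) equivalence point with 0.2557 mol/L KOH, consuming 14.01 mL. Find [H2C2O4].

n(KOH) = 0.2557 x 0.01401 = 0.003582 mol.
At the final (second) equivalence point, 2 mol OH^- react per mol H2C2O4, so n(H2C2O4) = 0.003582 / 2 = 0.001791 mol.
[H2C2O4] = 0.001791 / 0.03021 L = 0.0593 M.

0.0593 M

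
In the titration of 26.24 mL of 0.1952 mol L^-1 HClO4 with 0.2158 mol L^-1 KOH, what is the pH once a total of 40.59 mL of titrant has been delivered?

12.74

n(acid) = 0.1952 x 0.02624 = 0.005122 mol; n(KOH) added = 0.2158 x 0.04059 = 0.008759 mol.
Base is in excess by 0.008759 - 0.005122 = 0.003637 mol in a total volume of 0.06683 L.
[OH^-] = 0.003637/0.06683 = 0.05443 M, so pOH = 1.26 and pH = 14.00 - 1.26 = 12.74.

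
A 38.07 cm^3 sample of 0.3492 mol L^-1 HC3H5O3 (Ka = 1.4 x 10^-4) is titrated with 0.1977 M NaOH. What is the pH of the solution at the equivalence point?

n(HC3H5O3) = 0.3492 x 0.03807 = 0.01329 mol; V(NaOH) at equivalence = 0.01329/0.1977 = 0.06724 L.
At equivalence all the acid is converted to C3H5O3-; total volume = 0.03807 + 0.06724 = 0.1053 L, so [C3H5O3-] = 0.01329/0.1053 = 0.1262 M.
Kb = Kw/Ka = 1.0e-14 / 1.4 x 10^-4 = 7.14e-11.
[OH^-] = sqrt(Kb x [C3H5O3-]) = sqrt(7.14e-11 x 0.1262) = 3.00e-6 M.
pOH = 5.52, so pH = 14.00 - 5.52 = 8.48.

8.48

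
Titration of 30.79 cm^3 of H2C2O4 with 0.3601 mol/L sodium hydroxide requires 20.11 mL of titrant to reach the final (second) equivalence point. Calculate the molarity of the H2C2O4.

n(NaOH) = 0.3601 x 0.02011 = 0.007242 mol.
At the final (second) equivalence point, 2 mol OH^- react per mol H2C2O4, so n(H2C2O4) = 0.007242 / 2 = 0.003621 mol.
[H2C2O4] = 0.003621 / 0.03079 L = 0.118 M.

0.118 M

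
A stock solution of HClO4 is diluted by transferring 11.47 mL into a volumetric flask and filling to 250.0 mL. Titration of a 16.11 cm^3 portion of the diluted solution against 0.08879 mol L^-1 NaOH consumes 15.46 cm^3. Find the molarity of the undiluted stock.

n(NaOH) = 0.08879 x 0.01546 = 0.001373 mol.
n(HClO4) in the aliquot = 0.001373 mol.
[diluted HClO4] = 0.001373 / 0.01611 = 0.08521 M.
Dilution factor = 250.0/11.47 = 21.80, so [stock] = 0.08521 x 21.80 = 1.86 M.

1.86 M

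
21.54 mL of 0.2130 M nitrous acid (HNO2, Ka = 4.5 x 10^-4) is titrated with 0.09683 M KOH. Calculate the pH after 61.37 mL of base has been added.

n(acid) = 0.2130 x 0.02154 = 0.004588 mol; n(KOH) added = 0.09683 x 0.06137 = 0.005942 mol.
Base is in excess by 0.005942 - 0.004588 = 0.001354 mol in a total volume of 0.08291 L.
[OH^-] = 0.001354/0.08291 = 0.01634 M, so pOH = 1.79 and pH = 14.00 - 1.79 = 12.21.

12.21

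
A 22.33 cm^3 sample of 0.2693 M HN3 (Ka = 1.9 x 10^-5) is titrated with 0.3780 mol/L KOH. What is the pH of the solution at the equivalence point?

8.96

n(HN3) = 0.2693 x 0.02233 = 0.006013 mol; V(KOH) at equivalence = 0.006013/0.3780 = 0.01591 L.
At equivalence all the acid is converted to N3-; total volume = 0.02233 + 0.01591 = 0.03824 L, so [N3-] = 0.006013/0.03824 = 0.1573 M.
Kb = Kw/Ka = 1.0e-14 / 1.9 x 10^-5 = 5.26e-10.
[OH^-] = sqrt(Kb x [N3-]) = sqrt(5.26e-10 x 0.1573) = 9.10e-6 M.
pOH = 5.04, so pH = 14.00 - 5.04 = 8.96.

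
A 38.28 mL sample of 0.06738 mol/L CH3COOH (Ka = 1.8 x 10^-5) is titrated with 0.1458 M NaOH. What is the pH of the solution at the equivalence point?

n(CH3COOH) = 0.06738 x 0.03828 = 0.002579 mol; V(NaOH) at equivalence = 0.002579/0.1458 = 0.01769 L.
At equivalence all the acid is converted to CH3COO-; total volume = 0.03828 + 0.01769 = 0.05597 L, so [CH3COO-] = 0.002579/0.05597 = 0.04608 M.
Kb = Kw/Ka = 1.0e-14 / 1.8 x 10^-5 = 5.56e-10.
[OH^-] = sqrt(Kb x [CH3COO-]) = sqrt(5.56e-10 x 0.04608) = 5.06e-6 M.
pOH = 5.30, so pH = 14.00 - 5.30 = 8.70.

8.70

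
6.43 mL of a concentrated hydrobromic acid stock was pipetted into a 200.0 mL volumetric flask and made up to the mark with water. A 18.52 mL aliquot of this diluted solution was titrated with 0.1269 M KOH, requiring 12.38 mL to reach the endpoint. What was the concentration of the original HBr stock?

n(KOH) = 0.1269 x 0.01238 = 0.001571 mol.
n(HBr) in the aliquot = 0.001571 mol.
[diluted HBr] = 0.001571 / 0.01852 = 0.08483 M.
Dilution factor = 200.0/6.430 = 31.10, so [stock] = 0.08483 x 31.10 = 2.64 M.

2.64 M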